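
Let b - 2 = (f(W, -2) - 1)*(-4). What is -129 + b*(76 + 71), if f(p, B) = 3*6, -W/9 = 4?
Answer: -9831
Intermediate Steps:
W = -36 (W = -9*4 = -36)
f(p, B) = 18
b = -66 (b = 2 + (18 - 1)*(-4) = 2 + 17*(-4) = 2 - 68 = -66)
-129 + b*(76 + 71) = -129 - 66*(76 + 71) = -129 - 66*147 = -129 - 9702 = -9831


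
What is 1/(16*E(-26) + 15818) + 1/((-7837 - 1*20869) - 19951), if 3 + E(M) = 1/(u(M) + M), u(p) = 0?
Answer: 20359/474989634 ≈ 4.2862e-5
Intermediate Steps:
E(M) = -3 + 1/M (E(M) = -3 + 1/(0 + M) = -3 + 1/M)
1/(16*E(-26) + 15818) + 1/((-7837 - 1*20869) - 19951) = 1/(16*(-3 + 1/(-26)) + 15818) + 1/((-7837 - 1*20869) - 19951) = 1/(16*(-3 - 1/26) + 15818) + 1/((-7837 - 20869) - 19951) = 1/(16*(-79/26) + 15818) + 1/(-28706 - 19951) = 1/(-632/13 + 15818) + 1/(-48657) = 1/(205002/13) - 1/48657 = 13/205002 - 1/48657 = 20359/474989634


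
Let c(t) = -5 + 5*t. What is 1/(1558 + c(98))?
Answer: 1/2043 ≈ 0.00048948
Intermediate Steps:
1/(1558 + c(98)) = 1/(1558 + (-5 + 5*98)) = 1/(1558 + (-5 + 490)) = 1/(1558 + 485) = 1/2043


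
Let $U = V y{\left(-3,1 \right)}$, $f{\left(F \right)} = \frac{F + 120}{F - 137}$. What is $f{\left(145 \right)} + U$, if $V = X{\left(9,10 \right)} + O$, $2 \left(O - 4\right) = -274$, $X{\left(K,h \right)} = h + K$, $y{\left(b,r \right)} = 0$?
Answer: $\frac{265}{8} \approx 33.125$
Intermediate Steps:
$X{\left(K,h \right)} = K + h$
$O = -133$ ($O = 4 + \frac{1}{2} \left(-274\right) = 4 - 137 = -133$)
$f{\left(F \right)} = \frac{120 + F}{-137 + F}$
$V = -114$ ($V = \left(9 + 10\right) - 133 = 19 - 133 = -114$)
$U = 0$ ($U = \left(-114\right) 0 = 0$)
$f{\left(145 \right)} + U = \frac{120 + 145}{-137 + 145} + 0 = \frac{1}{8} \cdot 265 + 0 = \frac{265}{8} + 0 = \frac{265}{8}$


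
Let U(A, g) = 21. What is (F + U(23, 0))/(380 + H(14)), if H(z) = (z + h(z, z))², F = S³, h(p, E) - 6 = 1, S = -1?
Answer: 20/821 ≈ 0.024361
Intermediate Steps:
h(p, E) = 7 (h(p, E) = 6 + 1 = 7)
F = -1 (F = (-1)³ = -1)
H(z) = (7 + z)² (H(z) = (z + 7)² = (7 + z)²)
(F + U(23, 0))/(380 + H(14)) = (-1 + 21)/(380 + (7 + 14)²) = 20/(380 + 21²) = 20/(380 + 441) = 20/821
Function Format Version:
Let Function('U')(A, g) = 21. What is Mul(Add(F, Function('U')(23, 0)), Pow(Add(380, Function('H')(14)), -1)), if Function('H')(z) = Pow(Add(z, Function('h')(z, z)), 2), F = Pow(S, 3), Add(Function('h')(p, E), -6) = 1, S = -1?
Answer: Rational(20, 821) ≈ 0.024361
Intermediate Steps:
Function('h')(p, E) = 7 (Function('h')(p, E) = Add(6, 1) = 7)
F = -1 (F = Pow(-1, 3) = -1)
Function('H')(z) = Pow(Add(7, z), 2) (Function('H')(z) = Pow(Add(z, 7), 2) = Pow(Add(7, z), 2))
Mul(Add(F, Function('U')(23, 0)), Pow(Add(380, Function('H')(14)), -1)) = Mul(Add(-1, 21), Pow(Add(380, Pow(Add(7, 14), 2)), -1)) = Mul(20, Pow(Add(380, Pow(21, 2)), -1)) = Mul(20, Pow(Add(380, 441), -1)) = Mul(20, Pow(821, -1)) = Mul(20, Rational(1, 821)) = Rational(20, 821)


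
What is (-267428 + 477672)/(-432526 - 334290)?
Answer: -52561/191704 ≈ -0.27418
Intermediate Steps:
(-267428 + 477672)/(-432526 - 334290) = 210244/(-766816) = 210244*(-1/766816) = -52561/191704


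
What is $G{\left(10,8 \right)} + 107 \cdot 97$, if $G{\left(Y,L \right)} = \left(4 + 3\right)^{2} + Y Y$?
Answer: $10528$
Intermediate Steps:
$G{\left(Y,L \right)} = 49 + Y^{2}$ ($G{\left(Y,L \right)} = 7^{2} + Y^{2} = 49 + Y^{2}$)
$G{\left(10,8 \right)} + 107 \cdot 97 = \left(49 + 10^{2}\right) + 107 \cdot 97 = \left(49 + 100\right) + 10379 = 149 + 10379 = 10528$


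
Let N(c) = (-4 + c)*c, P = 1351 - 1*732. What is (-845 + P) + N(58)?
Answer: 2906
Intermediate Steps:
P = 619 (P = 1351 - 732 = 619)
N(c) = c*(-4 + c)
(-845 + P) + N(58) = (-845 + 619) + 58*(-4 + 58) = -226 + 58*54 = -226 + 3132 = 2906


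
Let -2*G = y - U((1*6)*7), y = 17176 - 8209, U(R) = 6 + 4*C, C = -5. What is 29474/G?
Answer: -58948/8981 ≈ -6.5636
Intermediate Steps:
U(R) = -14 (U(R) = 6 + 4*(-5) = 6 - 20 = -14)
y = 8967
G = -8981/2 (G = -(8967 - 1*(-14))/2 = -(8967 + 14)/2 = -½*8981 = -8981/2 ≈ -4490.5)
29474/G = 29474/(-8981/2) = 29474*(-2/8981) = -58948/8981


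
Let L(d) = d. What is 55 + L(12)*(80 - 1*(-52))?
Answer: 1639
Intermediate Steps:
55 + L(12)*(80 - 1*(-52)) = 55 + 12*(80 - 1*(-52)) = 55 + 12*(80 + 52) = 55 + 12*132 = 55 + 1584 = 1639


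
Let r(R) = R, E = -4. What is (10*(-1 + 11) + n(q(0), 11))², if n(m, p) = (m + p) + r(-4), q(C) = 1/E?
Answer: 182329/16 ≈ 11396.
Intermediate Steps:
q(C) = -¼ (q(C) = 1/(-4) = -¼)
n(m, p) = -4 + m + p (n(m, p) = (m + p) - 4 = -4 + m + p)
(10*(-1 + 11) + n(q(0), 11))² = (10*(-1 + 11) + (-4 - ¼ + 11))² = (10*10 + 27/4)² = (100 + 27/4)² = (427/4)² = 182329/16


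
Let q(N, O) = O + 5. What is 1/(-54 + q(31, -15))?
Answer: -1/64 ≈ -0.015625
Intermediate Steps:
q(N, O) = 5 + O
1/(-54 + q(31, -15)) = 1/(-54 + (5 - 15)) = 1/(-54 - 10) = 1/(-64) = -1/64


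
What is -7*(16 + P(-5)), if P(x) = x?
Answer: -77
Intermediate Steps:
-7*(16 + P(-5)) = -7*(16 - 5) = -7*11 = -77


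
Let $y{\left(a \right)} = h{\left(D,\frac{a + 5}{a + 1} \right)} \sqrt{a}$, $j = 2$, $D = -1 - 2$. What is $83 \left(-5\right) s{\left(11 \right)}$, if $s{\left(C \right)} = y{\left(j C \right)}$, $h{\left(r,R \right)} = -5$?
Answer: $2075 \sqrt{22} \approx 9732.6$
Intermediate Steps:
$D = -3$ ($D = -1 - 2 = -3$)
$y{\left(a \right)} = - 5 \sqrt{a}$
$s{\left(C \right)} = - 5 \sqrt{2} \sqrt{C}$ ($s{\left(C \right)} = - 5 \sqrt{2 C} = - 5 \sqrt{2} \sqrt{C}$)
$83 \left(-5\right) s{\left(11 \right)} = 83 \left(-5\right) \left(- 5 \sqrt{2} \sqrt{11}\right) = - 415 \left(- 5 \sqrt{22}\right) = 2075 \sqrt{22}$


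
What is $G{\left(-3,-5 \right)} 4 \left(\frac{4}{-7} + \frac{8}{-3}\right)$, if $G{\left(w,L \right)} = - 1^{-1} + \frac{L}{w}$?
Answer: $- \frac{544}{63} \approx -8.6349$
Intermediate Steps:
$G{\left(w,L \right)} = -1 + \frac{L}{w}$ ($G{\left(w,L \right)} = \left(-1\right) 1 + \frac{L}{w} = -1 + \frac{L}{w}$)
$G{\left(-3,-5 \right)} 4 \left(\frac{4}{-7} + \frac{8}{-3}\right) = \frac{-5 - -3}{-3} \cdot 4 \left(\frac{4}{-7} + \frac{8}{-3}\right) = - \frac{-5 + 3}{3} \cdot 4 \left(4 \left(- \frac{1}{7}\right) + 8 \left(- \frac{1}{3}\right)\right) = \left(- \frac{1}{3}\right) \left(-2\right) 4 \left(- \frac{4}{7} - \frac{8}{3}\right) = \frac{2}{3} \cdot 4 \left(- \frac{68}{21}\right) = \frac{8}{3} \left(- \frac{68}{21}\right) = - \frac{544}{63}$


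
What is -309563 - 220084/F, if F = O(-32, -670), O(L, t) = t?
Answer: -103593563/335 ≈ -3.0923e+5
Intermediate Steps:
F = -670
-309563 - 220084/F = -309563 - 220084/(-670) = -309563 - 220084*(-1)/670 = -309563 - 1*(-110042/335) = -309563 + 110042/335 = -103593563/335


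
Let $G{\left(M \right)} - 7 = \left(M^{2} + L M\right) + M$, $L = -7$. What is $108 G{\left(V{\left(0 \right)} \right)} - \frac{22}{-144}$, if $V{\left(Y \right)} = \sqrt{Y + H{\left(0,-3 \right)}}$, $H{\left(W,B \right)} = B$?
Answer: $\frac{31115}{72} - 648 i \sqrt{3} \approx 432.15 - 1122.4 i$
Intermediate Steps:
$V{\left(Y \right)} = \sqrt{-3 + Y}$ ($V{\left(Y \right)} = \sqrt{Y - 3} = \sqrt{-3 + Y}$)
$G{\left(M \right)} = 7 + M^{2} - 6 M$ ($G{\left(M \right)} = 7 + \left(\left(M^{2} - 7 M\right) + M\right) = 7 + \left(M^{2} - 6 M\right) = 7 + M^{2} - 6 M$)
$108 G{\left(V{\left(0 \right)} \right)} - \frac{22}{-144} = 108 \left(7 + \left(\sqrt{-3 + 0}\right)^{2} - 6 \sqrt{-3 + 0}\right) - \frac{22}{-144} = 108 \left(7 + \left(\sqrt{-3}\right)^{2} - 6 \sqrt{-3}\right) - - \frac{11}{72} = 108 \left(7 + \left(i \sqrt{3}\right)^{2} - 6 i \sqrt{3}\right) + \frac{11}{72} = 108 \left(7 - 3 - 6 i \sqrt{3}\right) + \frac{11}{72} = 108 \left(4 - 6 i \sqrt{3}\right) + \frac{11}{72} = \left(432 - 648 i \sqrt{3}\right) + \frac{11}{72} = \frac{31115}{72} - 648 i \sqrt{3}$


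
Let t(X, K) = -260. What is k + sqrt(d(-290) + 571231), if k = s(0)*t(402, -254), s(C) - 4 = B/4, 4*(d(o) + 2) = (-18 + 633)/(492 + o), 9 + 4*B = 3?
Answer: -1885/2 + sqrt(93233836694)/404 ≈ -186.70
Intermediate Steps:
B = -3/2 (B = -9/4 + (1/4)*3 = -9/4 + 3/4 = -3/2 ≈ -1.5000)
d(o) = -2 + 615/(4*(492 + o)) (d(o) = -2 + ((-18 + 633)/(492 + o))/4 = -2 + (615/(492 + o))/4 = -2 + 615/(4*(492 + o)))
s(C) = 29/8 (s(C) = 4 - 3/2/4 = 4 - 3/2*1/4 = 4 - 3/8 = 29/8)
k = -1885/2 (k = (29/8)*(-260) = -1885/2 ≈ -942.50)
k + sqrt(d(-290) + 571231) = -1885/2 + sqrt((-3321 - 8*(-290))/(4*(492 - 290)) + 571231) = -1885/2 + sqrt((1/4)*(-3321 + 2320)/202 + 571231) = -1885/2 + sqrt((1/4)*(1/202)*(-1001) + 571231) = -1885/2 + sqrt(-1001/808 + 571231) = -1885/2 + sqrt(461553647/808) = -1885/2 + sqrt(93233836694)/404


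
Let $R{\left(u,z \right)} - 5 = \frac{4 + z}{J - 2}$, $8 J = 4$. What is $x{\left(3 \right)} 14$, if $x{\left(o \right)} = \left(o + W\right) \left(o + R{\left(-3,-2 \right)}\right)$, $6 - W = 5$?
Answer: $\frac{1120}{3} \approx 373.33$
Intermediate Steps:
$J = \frac{1}{2}$ ($J = \frac{1}{8} \cdot 4 = \frac{1}{2} \approx 0.5$)
$R{\left(u,z \right)} = \frac{7}{3} - \frac{2 z}{3}$ ($R{\left(u,z \right)} = 5 + \frac{4 + z}{\frac{1}{2} - 2} = 5 + \frac{4 + z}{- \frac{3}{2}} = 5 + \left(4 + z\right) \left(- \frac{2}{3}\right) = 5 - \left(\frac{8}{3} + \frac{2 z}{3}\right) = \frac{7}{3} - \frac{2 z}{3}$)
$W = 1$ ($W = 6 - 5 = 1$)
$x{\left(o \right)} = \left(1 + o\right) \left(\frac{11}{3} + o\right)$ ($x{\left(o \right)} = \left(o + 1\right) \left(o + \left(\frac{7}{3} - - \frac{4}{3}\right)\right) = \left(1 + o\right) \left(o + \left(\frac{7}{3} + \frac{4}{3}\right)\right) = \left(1 + o\right) \left(o + \frac{11}{3}\right) = \left(1 + o\right) \left(\frac{11}{3} + o\right)$)
$x{\left(3 \right)} 14 = \left(\frac{11}{3} + 3^{2} + \frac{14}{3} \cdot 3\right) 14 = \left(\frac{11}{3} + 9 + 14\right) 14 = \frac{80}{3} \cdot 14 = \frac{1120}{3}$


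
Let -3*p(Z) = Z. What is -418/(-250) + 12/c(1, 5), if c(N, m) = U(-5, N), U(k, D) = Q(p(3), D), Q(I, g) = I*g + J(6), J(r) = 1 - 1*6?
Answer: -41/125 ≈ -0.32800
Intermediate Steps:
J(r) = -5 (J(r) = 1 - 6 = -5)
p(Z) = -Z/3
Q(I, g) = -5 + I*g (Q(I, g) = I*g - 5 = -5 + I*g)
U(k, D) = -5 - D (U(k, D) = -5 + (-⅓*3)*D = -5 - D)
c(N, m) = -5 - N
-418/(-250) + 12/c(1, 5) = -418/(-250) + 12/(-5 - 1*1) = -418*(-1/250) + 12/(-5 - 1) = 209/125 + 12/(-6) = 209/125 + 12*(-⅙) = 209/125 - 2 = -41/125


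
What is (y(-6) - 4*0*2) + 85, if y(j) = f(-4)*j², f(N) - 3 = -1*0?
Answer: 193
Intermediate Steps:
f(N) = 3 (f(N) = 3 - 1*0 = 3 + 0 = 3)
y(j) = 3*j²
(y(-6) - 4*0*2) + 85 = (3*(-6)² - 4*0*2) + 85 = (3*36 + 0*2) + 85 = (108 + 0) + 85 = 108 + 85 = 193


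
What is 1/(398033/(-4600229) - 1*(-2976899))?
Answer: 4600229/13694416711838 ≈ 3.3592e-7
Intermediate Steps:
1/(398033/(-4600229) - 1*(-2976899)) = 1/(398033*(-1/4600229) + 2976899) = 1/(-398033/4600229 + 2976899) = 1/(13694416711838/4600229) = 4600229/13694416711838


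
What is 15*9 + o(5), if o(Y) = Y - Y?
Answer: 135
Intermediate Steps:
o(Y) = 0
15*9 + o(5) = 15*9 + 0 = 135 + 0 = 135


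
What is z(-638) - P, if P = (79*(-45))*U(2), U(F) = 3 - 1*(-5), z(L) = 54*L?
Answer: -6012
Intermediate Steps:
U(F) = 8 (U(F) = 3 + 5 = 8)
P = -28440 (P = (79*(-45))*8 = -3555*8 = -28440)
z(-638) - P = 54*(-638) - 1*(-28440) = -34452 + 28440 = -6012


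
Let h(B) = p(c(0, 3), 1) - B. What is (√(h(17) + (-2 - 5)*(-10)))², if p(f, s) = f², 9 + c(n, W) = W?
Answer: 89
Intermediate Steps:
c(n, W) = -9 + W
h(B) = 36 - B (h(B) = (-9 + 3)² - B = (-6)² - B = 36 - B)
(√(h(17) + (-2 - 5)*(-10)))² = (√((36 - 1*17) + (-2 - 5)*(-10)))² = (√((36 - 17) - 7*(-10)))² = (√(19 + 70))² = (√89)² = 89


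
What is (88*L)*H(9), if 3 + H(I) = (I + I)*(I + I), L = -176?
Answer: -4971648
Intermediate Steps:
H(I) = -3 + 4*I² (H(I) = -3 + (I + I)*(I + I) = -3 + (2*I)*(2*I) = -3 + 4*I²)
(88*L)*H(9) = (88*(-176))*(-3 + 4*9²) = -15488*(-3 + 4*81) = -15488*(-3 + 324) = -15488*321 = -4971648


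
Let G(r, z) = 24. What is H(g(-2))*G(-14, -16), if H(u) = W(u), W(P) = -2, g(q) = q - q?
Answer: -48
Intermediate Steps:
g(q) = 0
H(u) = -2
H(g(-2))*G(-14, -16) = -2*24 = -48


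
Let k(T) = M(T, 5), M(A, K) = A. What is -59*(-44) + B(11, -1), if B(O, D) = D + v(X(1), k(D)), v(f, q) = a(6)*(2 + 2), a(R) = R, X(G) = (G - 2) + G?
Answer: 2619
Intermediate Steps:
X(G) = -2 + 2*G (X(G) = (-2 + G) + G = -2 + 2*G)
k(T) = T
v(f, q) = 24 (v(f, q) = 6*(2 + 2) = 6*4 = 24)
B(O, D) = 24 + D (B(O, D) = D + 24 = 24 + D)
-59*(-44) + B(11, -1) = -59*(-44) + (24 - 1) = 2596 + 23 = 2619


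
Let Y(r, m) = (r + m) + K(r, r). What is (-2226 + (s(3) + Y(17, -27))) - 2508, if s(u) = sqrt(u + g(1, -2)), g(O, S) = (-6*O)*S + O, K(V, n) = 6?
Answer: -4734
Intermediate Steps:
g(O, S) = O - 6*O*S (g(O, S) = -6*O*S + O = O - 6*O*S)
Y(r, m) = 6 + m + r (Y(r, m) = (r + m) + 6 = (m + r) + 6 = 6 + m + r)
s(u) = sqrt(13 + u) (s(u) = sqrt(u + 1*(1 - 6*(-2))) = sqrt(u + 1*(1 + 12)) = sqrt(u + 1*13) = sqrt(u + 13) = sqrt(13 + u))
(-2226 + (s(3) + Y(17, -27))) - 2508 = (-2226 + (sqrt(13 + 3) + (6 - 27 + 17))) - 2508 = (-2226 + (sqrt(16) - 4)) - 2508 = (-2226 + (4 - 4)) - 2508 = (-2226 + 0) - 2508 = -2226 - 2508 = -4734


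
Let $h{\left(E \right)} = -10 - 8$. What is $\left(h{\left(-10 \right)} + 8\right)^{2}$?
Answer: $100$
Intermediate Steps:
$h{\left(E \right)} = -18$ ($h{\left(E \right)} = -10 - 8 = -18$)
$\left(h{\left(-10 \right)} + 8\right)^{2} = \left(-18 + 8\right)^{2} = \left(-10\right)^{2} = 100$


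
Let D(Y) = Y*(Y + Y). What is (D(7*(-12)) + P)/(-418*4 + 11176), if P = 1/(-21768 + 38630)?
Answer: 237956545/160256448 ≈ 1.4848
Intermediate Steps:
D(Y) = 2*Y² (D(Y) = Y*(2*Y) = 2*Y²)
P = 1/16862 ≈ 5.9305e-5
(D(7*(-12)) + P)/(-418*4 + 11176) = (2*(7*(-12))² + 1/16862)/(-418*4 + 11176) = (2*(-84)² + 1/16862)/(-1672 + 11176) = (2*7056 + 1/16862)/9504 = (14112 + 1/16862)*(1/9504) = (237956545/16862)*(1/9504) = 237956545/160256448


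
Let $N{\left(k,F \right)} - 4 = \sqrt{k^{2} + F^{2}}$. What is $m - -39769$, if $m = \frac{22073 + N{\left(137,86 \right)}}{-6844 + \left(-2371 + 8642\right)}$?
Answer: $\frac{7588520}{191} - \frac{\sqrt{26165}}{573} \approx 39730.0$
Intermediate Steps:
$N{\left(k,F \right)} = 4 + \sqrt{F^{2} + k^{2}}$ ($N{\left(k,F \right)} = 4 + \sqrt{k^{2} + F^{2}} = 4 + \sqrt{F^{2} + k^{2}}$)
$m = - \frac{7359}{191} - \frac{\sqrt{26165}}{573}$ ($m = \frac{22073 + \left(4 + \sqrt{86^{2} + 137^{2}}\right)}{-6844 + \left(-2371 + 8642\right)} = \frac{22073 + \left(4 + \sqrt{7396 + 18769}\right)}{-6844 + 6271} = \frac{22073 + \left(4 + \sqrt{26165}\right)}{-573} = \left(22077 + \sqrt{26165}\right) \left(- \frac{1}{573}\right) = - \frac{7359}{191} - \frac{\sqrt{26165}}{573} \approx -38.811$)
$m - -39769 = \left(- \frac{7359}{191} - \frac{\sqrt{26165}}{573}\right) - -39769 = \left(- \frac{7359}{191} - \frac{\sqrt{26165}}{573}\right) + 39769 = \frac{7588520}{191} - \frac{\sqrt{26165}}{573}$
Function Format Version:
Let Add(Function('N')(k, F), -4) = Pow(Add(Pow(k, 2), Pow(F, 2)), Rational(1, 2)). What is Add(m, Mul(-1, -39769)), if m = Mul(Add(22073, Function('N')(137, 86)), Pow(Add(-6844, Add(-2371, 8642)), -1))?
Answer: Add(Rational(7588520, 191), Mul(Rational(-1, 573), Pow(26165, Rational(1, 2)))) ≈ 39730.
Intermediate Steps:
Function('N')(k, F) = Add(4, Pow(Add(Pow(F, 2), Pow(k, 2)), Rational(1, 2))) (Function('N')(k, F) = Add(4, Pow(Add(Pow(k, 2), Pow(F, 2)), Rational(1, 2))) = Add(4, Pow(Add(Pow(F, 2), Pow(k, 2)), Rational(1, 2))))
m = Add(Rational(-7359, 191), Mul(Rational(-1, 573), Pow(26165, Rational(1, 2)))) (m = Mul(Add(22073, Add(4, Pow(Add(Pow(86, 2), Pow(137, 2)), Rational(1, 2)))), Pow(Add(-6844, Add(-2371, 8642)), -1)) = Mul(Add(22073, Add(4, Pow(Add(7396, 18769), Rational(1, 2)))), Pow(Add(-6844, 6271), -1)) = Mul(Add(22073, Add(4, Pow(26165, Rational(1, 2)))), Pow(-573, -1)) = Mul(Add(22077, Pow(26165, Rational(1, 2))), Rational(-1, 573)) = Add(Rational(-7359, 191), Mul(Rational(-1, 573), Pow(26165, Rational(1, 2)))) ≈ -38.811)
Add(m, Mul(-1, -39769)) = Add(Add(Rational(-7359, 191), Mul(Rational(-1, 573), Pow(26165, Rational(1, 2)))), Mul(-1, -39769)) = Add(Add(Rational(-7359, 191), Mul(Rational(-1, 573), Pow(26165, Rational(1, 2)))), 39769) = Add(Rational(7588520, 191), Mul(Rational(-1, 573), Pow(26165, Rational(1, 2))))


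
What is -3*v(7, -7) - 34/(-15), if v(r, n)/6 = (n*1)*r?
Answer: 13264/15 ≈ 884.27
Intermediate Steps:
v(r, n) = 6*n*r (v(r, n) = 6*((n*1)*r) = 6*(n*r) = 6*n*r)
-3*v(7, -7) - 34/(-15) = -18*(-7)*7 - 34/(-15) = -3*(-294) - 34*(-1/15) = 882 + 34/15 = 13264/15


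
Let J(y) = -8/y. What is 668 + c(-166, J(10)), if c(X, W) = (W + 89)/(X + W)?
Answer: 185557/278 ≈ 667.47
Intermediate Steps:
c(X, W) = (89 + W)/(W + X)
668 + c(-166, J(10)) = 668 + (89 - 8/10)/(-8/10 - 166) = 668 + (89 - 8*⅒)/(-8*⅒ - 166) = 668 + (89 - ⅘)/(-⅘ - 166) = 668 + (441/5)/(-834/5) = 668 - 5/834*441/5 = 668 - 147/278 = 185557/278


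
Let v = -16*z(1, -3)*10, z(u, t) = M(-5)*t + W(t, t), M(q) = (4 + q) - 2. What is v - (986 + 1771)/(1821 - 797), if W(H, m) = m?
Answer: -985797/1024 ≈ -962.69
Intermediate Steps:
M(q) = 2 + q
z(u, t) = -2*t (z(u, t) = (2 - 5)*t + t = -3*t + t = -2*t)
v = -960 (v = -(-32)*(-3)*10 = -16*6*10 = -96*10 = -960)
v - (986 + 1771)/(1821 - 797) = -960 - (986 + 1771)/(1821 - 797) = -960 - 2757/1024 = -985797/1024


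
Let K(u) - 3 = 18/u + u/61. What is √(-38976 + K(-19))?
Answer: I*√52353381394/1159 ≈ 197.42*I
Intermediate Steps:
K(u) = 3 + 18/u + u/61 (K(u) = 3 + (18/u + u/61) = 3 + 18/u + u/61)
√(-38976 + K(-19)) = √(-38976 + (3 + 18/(-19) + (1/61)*(-19))) = √(-38976 + (3 + 18*(-1/19) - 19/61)) = √(-38976 + (3 - 18/19 - 19/61)) = √(-38976 + 2018/1159) = √(-45171166/1159) = I*√52353381394/1159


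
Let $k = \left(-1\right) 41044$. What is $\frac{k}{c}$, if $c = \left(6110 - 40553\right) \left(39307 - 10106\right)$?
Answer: $\frac{41044}{1005770043} \approx 4.0809 \cdot 10^{-5}$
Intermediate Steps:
$k = -41044$
$c = -1005770043$ ($c = \left(-34443\right) 29201 = -1005770043$)
$\frac{k}{c} = - \frac{41044}{-1005770043} = \left(-41044\right) \left(- \frac{1}{1005770043}\right) = \frac{41044}{1005770043}$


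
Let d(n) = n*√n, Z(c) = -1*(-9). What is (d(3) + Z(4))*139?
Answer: 1251 + 417*√3 ≈ 1973.3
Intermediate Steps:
Z(c) = 9
d(n) = n^(3/2)
(d(3) + Z(4))*139 = (3^(3/2) + 9)*139 = (3*√3 + 9)*139 = (9 + 3*√3)*139 = 1251 + 417*√3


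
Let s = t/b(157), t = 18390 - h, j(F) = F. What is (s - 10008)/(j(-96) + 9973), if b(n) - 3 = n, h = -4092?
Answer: -789399/790160 ≈ -0.99904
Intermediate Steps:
b(n) = 3 + n
t = 22482 (t = 18390 - 1*(-4092) = 18390 + 4092 = 22482)
s = 11241/80 (s = 22482/(3 + 157) = 22482/160 = 22482*(1/160) = 11241/80 ≈ 140.51)
(s - 10008)/(j(-96) + 9973) = (11241/80 - 10008)/(-96 + 9973) = -789399/80/9877 = -789399/80*1/9877 = -789399/790160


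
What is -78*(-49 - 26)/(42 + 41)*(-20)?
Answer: -117000/83 ≈ -1409.6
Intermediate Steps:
-78*(-49 - 26)/(42 + 41)*(-20) = -(-5850)/83*(-20) = -78*(-75/83)*(-20) = (5850/83)*(-20) = -117000/83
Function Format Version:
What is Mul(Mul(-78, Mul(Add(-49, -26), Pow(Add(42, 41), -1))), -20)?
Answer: Rational(-117000, 83) ≈ -1409.6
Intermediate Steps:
Mul(Mul(-78, Mul(Add(-49, -26), Pow(Add(42, 41), -1))), -20) = Mul(Mul(-78, Mul(-75, Pow(83, -1))), -20) = Mul(Mul(-78, Mul(-75, Rational(1, 83))), -20) = Mul(Mul(-78, Rational(-75, 83)), -20) = Mul(Rational(5850, 83), -20) = Rational(-117000, 83)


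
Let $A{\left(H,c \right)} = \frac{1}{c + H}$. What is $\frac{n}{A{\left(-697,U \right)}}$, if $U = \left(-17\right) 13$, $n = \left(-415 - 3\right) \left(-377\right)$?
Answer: $-144663948$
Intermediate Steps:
$n = 157586$ ($n = \left(-418\right) \left(-377\right) = 157586$)
$U = -221$
$A{\left(H,c \right)} = \frac{1}{H + c}$
$\frac{n}{A{\left(-697,U \right)}} = \frac{157586}{\frac{1}{-697 - 221}} = \frac{157586}{\frac{1}{-918}} = \frac{157586}{- \frac{1}{918}} = 157586 \left(-918\right) = -144663948$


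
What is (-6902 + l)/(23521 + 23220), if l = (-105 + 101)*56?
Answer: -7126/46741 ≈ -0.15246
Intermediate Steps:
l = -224 (l = -4*56 = -224)
(-6902 + l)/(23521 + 23220) = (-6902 - 224)/(23521 + 23220) = -7126/46741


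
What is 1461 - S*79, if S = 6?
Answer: 987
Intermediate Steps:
1461 - S*79 = 1461 - 6*79 = 1461 - 1*474 = 1461 - 474 = 987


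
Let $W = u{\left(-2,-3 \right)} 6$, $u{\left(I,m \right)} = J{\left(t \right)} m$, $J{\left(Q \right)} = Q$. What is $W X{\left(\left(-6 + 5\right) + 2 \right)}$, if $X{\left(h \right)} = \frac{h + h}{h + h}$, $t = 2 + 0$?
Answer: $-36$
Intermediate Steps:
$t = 2$
$u{\left(I,m \right)} = 2 m$
$X{\left(h \right)} = 1$ ($X{\left(h \right)} = \frac{2 h}{2 h} = 2 h \frac{1}{2 h} = 1$)
$W = -36$ ($W = 2 \left(-3\right) 6 = \left(-6\right) 6 = -36$)
$W X{\left(\left(-6 + 5\right) + 2 \right)} = \left(-36\right) 1 = -36$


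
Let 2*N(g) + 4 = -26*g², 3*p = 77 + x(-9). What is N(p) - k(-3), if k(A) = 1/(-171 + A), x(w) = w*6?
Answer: -399907/522 ≈ -766.11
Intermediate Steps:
x(w) = 6*w
p = 23/3 (p = (77 + 6*(-9))/3 = (77 - 54)/3 = (⅓)*23 = 23/3 ≈ 7.6667)
N(g) = -2 - 13*g² (N(g) = -2 + (-26*g²)/2 = -2 - 13*g²)
N(p) - k(-3) = (-2 - 13*(23/3)²) - 1/(-171 - 3) = (-2 - 13*529/9) - 1/(-174) = (-2 - 6877/9) - 1*(-1/174) = -6895/9 + 1/174 = -399907/522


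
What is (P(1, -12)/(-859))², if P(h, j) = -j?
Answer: 144/737881 ≈ 0.00019515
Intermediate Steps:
(P(1, -12)/(-859))² = (-1*(-12)/(-859))² = (12*(-1/859))² = (-12/859)² = 144/737881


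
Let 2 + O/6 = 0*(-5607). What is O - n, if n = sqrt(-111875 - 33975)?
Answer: -12 - 5*I*sqrt(5834) ≈ -12.0 - 381.9*I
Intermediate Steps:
O = -12 (O = -12 + 6*(0*(-5607)) = -12 + 6*0 = -12 + 0 = -12)
n = 5*I*sqrt(5834) (n = sqrt(-145850) = 5*I*sqrt(5834) ≈ 381.9*I)
O - n = -12 - 5*I*sqrt(5834)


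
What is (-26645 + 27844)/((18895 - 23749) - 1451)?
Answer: -1199/6305 ≈ -0.19017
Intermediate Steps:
(-26645 + 27844)/((18895 - 23749) - 1451) = 1199/(-4854 - 1451) = 1199/(-6305) = 1199*(-1/6305) = -1199/6305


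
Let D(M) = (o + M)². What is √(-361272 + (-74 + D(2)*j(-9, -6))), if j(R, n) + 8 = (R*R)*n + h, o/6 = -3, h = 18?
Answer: I*√483202 ≈ 695.13*I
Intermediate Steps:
o = -18 (o = 6*(-3) = -18)
j(R, n) = 10 + n*R² (j(R, n) = -8 + ((R*R)*n + 18) = -8 + (R²*n + 18) = -8 + (n*R² + 18) = -8 + (18 + n*R²) = 10 + n*R²)
D(M) = (-18 + M)²
√(-361272 + (-74 + D(2)*j(-9, -6))) = √(-361272 + (-74 + (-18 + 2)²*(10 - 6*(-9)²))) = √(-361272 + (-74 + (-16)²*(10 - 6*81))) = √(-361272 + (-74 + 256*(10 - 486))) = √(-361272 + (-74 + 256*(-476))) = √(-361272 + (-74 - 121856)) = √(-361272 - 121930) = √(-483202) = I*√483202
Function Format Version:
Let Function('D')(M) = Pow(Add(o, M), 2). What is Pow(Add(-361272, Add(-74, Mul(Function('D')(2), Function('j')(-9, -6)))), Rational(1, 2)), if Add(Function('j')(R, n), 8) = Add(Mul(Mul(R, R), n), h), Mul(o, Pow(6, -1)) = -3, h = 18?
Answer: Mul(I, Pow(483202, Rational(1, 2))) ≈ Mul(695.13, I)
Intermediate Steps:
o = -18 (o = Mul(6, -3) = -18)
Function('j')(R, n) = Add(10, Mul(n, Pow(R, 2))) (Function('j')(R, n) = Add(-8, Add(Mul(Mul(R, R), n), 18)) = Add(-8, Add(Mul(Pow(R, 2), n), 18)) = Add(-8, Add(Mul(n, Pow(R, 2)), 18)) = Add(-8, Add(18, Mul(n, Pow(R, 2)))) = Add(10, Mul(n, Pow(R, 2))))
Function('D')(M) = Pow(Add(-18, M), 2)
Pow(Add(-361272, Add(-74, Mul(Function('D')(2), Function('j')(-9, -6)))), Rational(1, 2)) = Pow(Add(-361272, Add(-74, Mul(Pow(Add(-18, 2), 2), Add(10, Mul(-6, Pow(-9, 2)))))), Rational(1, 2)) = Pow(Add(-361272, Add(-74, Mul(Pow(-16, 2), Add(10, Mul(-6, 81))))), Rational(1, 2)) = Pow(Add(-361272, Add(-74, Mul(256, Add(10, -486)))), Rational(1, 2)) = Pow(Add(-361272, Add(-74, Mul(256, -476))), Rational(1, 2)) = Pow(Add(-361272, Add(-74, -121856)), Rational(1, 2)) = Pow(Add(-361272, -121930), Rational(1, 2)) = Pow(-483202, Rational(1, 2)) = Mul(I, Pow(483202, Rational(1, 2)))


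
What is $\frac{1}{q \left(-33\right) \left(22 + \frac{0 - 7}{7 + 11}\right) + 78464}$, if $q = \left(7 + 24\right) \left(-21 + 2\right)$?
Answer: $\frac{6}{2991115} \approx 2.0059 \cdot 10^{-6}$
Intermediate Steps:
$q = -589$ ($q = 31 \left(-19\right) = -589$)
$\frac{1}{q \left(-33\right) \left(22 + \frac{0 - 7}{7 + 11}\right) + 78464} = \frac{1}{\left(-589\right) \left(-33\right) \left(22 + \frac{0 - 7}{7 + 11}\right) + 78464} = \frac{1}{19437 \left(22 - \frac{7}{18}\right) + 78464} = \frac{1}{19437 \cdot \frac{389}{18} + 78464} = \frac{1}{\frac{2520331}{6} + 78464} = \frac{1}{\frac{2991115}{6}} = \frac{6}{2991115}$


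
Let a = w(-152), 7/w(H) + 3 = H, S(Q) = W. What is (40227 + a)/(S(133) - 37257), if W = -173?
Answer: -3117589/2900825 ≈ -1.0747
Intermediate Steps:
S(Q) = -173
w(H) = 7/(-3 + H)
a = -7/155 (a = 7/(-3 - 152) = 7/(-155) = 7*(-1/155) = -7/155 ≈ -0.045161)
(40227 + a)/(S(133) - 37257) = (40227 - 7/155)/(-173 - 37257) = (6235178/155)/(-37430) = (6235178/155)*(-1/37430) = -3117589/2900825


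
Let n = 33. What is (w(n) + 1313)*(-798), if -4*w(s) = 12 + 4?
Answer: -1044582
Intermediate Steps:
w(s) = -4 (w(s) = -(12 + 4)/4 = -1/4*16 = -4)
(w(n) + 1313)*(-798) = (-4 + 1313)*(-798) = 1309*(-798) = -1044582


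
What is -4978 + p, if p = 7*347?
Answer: -2549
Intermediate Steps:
p = 2429
-4978 + p = -4978 + 2429 = -2549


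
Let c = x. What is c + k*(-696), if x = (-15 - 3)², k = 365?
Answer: -253716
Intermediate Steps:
x = 324 (x = (-18)² = 324)
c = 324
c + k*(-696) = 324 + 365*(-696) = 324 - 254040 = -253716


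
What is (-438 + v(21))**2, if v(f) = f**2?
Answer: 9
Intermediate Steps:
(-438 + v(21))**2 = (-438 + 21**2)**2 = (-438 + 441)**2 = 3**2 = 9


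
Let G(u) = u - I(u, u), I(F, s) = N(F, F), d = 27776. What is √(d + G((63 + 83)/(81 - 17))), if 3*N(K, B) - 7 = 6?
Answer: √15997794/24 ≈ 166.66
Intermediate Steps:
N(K, B) = 13/3 (N(K, B) = 7/3 + (⅓)*6 = 7/3 + 2 = 13/3)
I(F, s) = 13/3
G(u) = -13/3 + u (G(u) = u - 1*13/3 = u - 13/3 = -13/3 + u)
√(d + G((63 + 83)/(81 - 17))) = √(27776 + (-13/3 + (63 + 83)/(81 - 17))) = √(27776 + (-13/3 + 146/64)) = √(27776 + (-13/3 + 146*(1/64))) = √(27776 + (-13/3 + 73/32)) = √(27776 - 197/96) = √(2666299/96) = √15997794/24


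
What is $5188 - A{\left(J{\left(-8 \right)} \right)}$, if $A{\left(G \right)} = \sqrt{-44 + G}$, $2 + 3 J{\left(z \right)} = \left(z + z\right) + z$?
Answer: $5188 - \frac{i \sqrt{474}}{3} \approx 5188.0 - 7.2572 i$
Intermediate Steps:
$J{\left(z \right)} = - \frac{2}{3} + z$ ($J{\left(z \right)} = - \frac{2}{3} + \frac{\left(z + z\right) + z}{3} = - \frac{2}{3} + \frac{2 z + z}{3} = - \frac{2}{3} + \frac{3 z}{3} = - \frac{2}{3} + z$)
$5188 - A{\left(J{\left(-8 \right)} \right)} = 5188 - \sqrt{-44 - \frac{26}{3}} = 5188 - \sqrt{- \frac{158}{3}} = 5188 - \frac{i \sqrt{474}}{3}$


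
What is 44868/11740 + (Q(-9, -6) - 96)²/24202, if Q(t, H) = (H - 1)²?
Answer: 277957249/71032870 ≈ 3.9131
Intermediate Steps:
Q(t, H) = (-1 + H)²
44868/11740 + (Q(-9, -6) - 96)²/24202 = 44868/11740 + ((-1 - 6)² - 96)²/24202 = 44868*(1/11740) + ((-7)² - 96)²*(1/24202) = 11217/2935 + (49 - 96)²*(1/24202) = 11217/2935 + (-47)²*(1/24202) = 11217/2935 + 2209*(1/24202) = 11217/2935 + 2209/24202 = 277957249/71032870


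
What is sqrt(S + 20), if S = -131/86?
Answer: sqrt(136654)/86 ≈ 4.2985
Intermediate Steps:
S = -131/86 (S = -131*1/86 = -131/86 ≈ -1.5233)
sqrt(S + 20) = sqrt(-131/86 + 20) = sqrt(1589/86) = sqrt(136654)/86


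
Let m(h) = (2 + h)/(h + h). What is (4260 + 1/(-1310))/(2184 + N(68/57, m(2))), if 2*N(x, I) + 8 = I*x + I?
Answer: 318094143/162862475 ≈ 1.9531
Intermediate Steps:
m(h) = (2 + h)/(2*h) (m(h) = (2 + h)/((2*h)) = (2 + h)*(1/(2*h)) = (2 + h)/(2*h))
N(x, I) = -4 + I/2 + I*x/2 (N(x, I) = -4 + (I*x + I)/2 = -4 + (I + I*x)/2 = -4 + (I/2 + I*x/2) = -4 + I/2 + I*x/2)
(4260 + 1/(-1310))/(2184 + N(68/57, m(2))) = (4260 + 1/(-1310))/(2184 + (-4 + ((½)*(2 + 2)/2)/2 + ((½)*(2 + 2)/2)*(68/57)/2)) = (4260 - 1/1310)/(2184 + (-4 + ((½)*(½)*4)/2 + ((½)*(½)*4)*(68*(1/57))/2)) = 5580599/(1310*(2184 + (-4 + (½)*1 + (½)*1*(68/57)))) = 5580599/(1310*(2184 + (-4 + ½ + 34/57))) = 5580599/(1310*(2184 - 331/114)) = 5580599/(1310*(248645/114)) = (5580599/1310)*(114/248645) = 318094143/162862475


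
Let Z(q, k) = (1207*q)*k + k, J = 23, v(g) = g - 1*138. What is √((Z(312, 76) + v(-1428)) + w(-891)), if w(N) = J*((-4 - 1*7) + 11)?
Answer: √28618894 ≈ 5349.7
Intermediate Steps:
v(g) = -138 + g (v(g) = g - 138 = -138 + g)
Z(q, k) = k + 1207*k*q (Z(q, k) = 1207*k*q + k = k + 1207*k*q)
w(N) = 0 (w(N) = 23*((-4 - 1*7) + 11) = 23*((-4 - 7) + 11) = 23*(-11 + 11) = 23*0 = 0)
√((Z(312, 76) + v(-1428)) + w(-891)) = √((76*(1 + 1207*312) + (-138 - 1428)) + 0) = √((76*(1 + 376584) - 1566) + 0) = √((76*376585 - 1566) + 0) = √((28620460 - 1566) + 0) = √(28618894 + 0) = √28618894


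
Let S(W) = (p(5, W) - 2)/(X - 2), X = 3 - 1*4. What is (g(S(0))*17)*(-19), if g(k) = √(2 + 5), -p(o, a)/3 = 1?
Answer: -323*√7 ≈ -854.58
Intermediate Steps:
p(o, a) = -3 (p(o, a) = -3*1 = -3)
X = -1 (X = 3 - 4 = -1)
S(W) = 5/3 (S(W) = (-3 - 2)/(-1 - 2) = -5/(-3) = -5*(-⅓) = 5/3)
g(k) = √7
(g(S(0))*17)*(-19) = (√7*17)*(-19) = (17*√7)*(-19) = -323*√7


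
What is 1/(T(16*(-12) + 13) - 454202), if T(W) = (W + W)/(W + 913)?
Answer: -367/166692313 ≈ -2.2017e-6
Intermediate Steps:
T(W) = 2*W/(913 + W) (T(W) = (2*W)/(913 + W) = 2*W/(913 + W))
1/(T(16*(-12) + 13) - 454202) = 1/(2*(16*(-12) + 13)/(913 + (16*(-12) + 13)) - 454202) = 1/(2*(-192 + 13)/(913 + (-192 + 13)) - 454202) = 1/(2*(-179)/(913 - 179) - 454202) = 1/(2*(-179)/734 - 454202) = 1/(2*(-179)*(1/734) - 454202) = 1/(-179/367 - 454202) = 1/(-166692313/367) = -367/166692313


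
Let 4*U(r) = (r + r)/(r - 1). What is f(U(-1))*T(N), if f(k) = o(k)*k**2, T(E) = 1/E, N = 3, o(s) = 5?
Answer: 5/48 ≈ 0.10417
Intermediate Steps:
U(r) = r/(2*(-1 + r)) (U(r) = ((r + r)/(r - 1))/4 = ((2*r)/(-1 + r))/4 = (2*r/(-1 + r))/4 = r/(2*(-1 + r)))
f(k) = 5*k**2
f(U(-1))*T(N) = (5*((1/2)*(-1)/(-1 - 1))**2)/3 = (5*((1/2)*(-1)/(-2))**2)*(1/3) = (5*((1/2)*(-1)*(-1/2))**2)*(1/3) = (5*(1/4)**2)*(1/3) = (5*(1/16))*(1/3) = (5/16)*(1/3) = 5/48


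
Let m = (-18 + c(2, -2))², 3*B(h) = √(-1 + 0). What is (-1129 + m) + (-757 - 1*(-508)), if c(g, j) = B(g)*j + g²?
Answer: -10642/9 + 56*I/3 ≈ -1182.4 + 18.667*I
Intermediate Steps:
B(h) = I/3 (B(h) = √(-1 + 0)/3 = √(-1)/3 = I/3)
c(g, j) = g² + I*j/3 (c(g, j) = (I/3)*j + g² = I*j/3 + g² = g² + I*j/3)
m = (-14 - 2*I/3)² (m = (-18 + (2² + (⅓)*I*(-2)))² = (-18 + (4 - 2*I/3))² = (-14 - 2*I/3)² ≈ 195.56 + 18.667*I)
(-1129 + m) + (-757 - 1*(-508)) = (-1129 + (1760/9 + 56*I/3)) + (-757 - 1*(-508)) = (-8401/9 + 56*I/3) + (-757 + 508) = (-8401/9 + 56*I/3) - 249 = -10642/9 + 56*I/3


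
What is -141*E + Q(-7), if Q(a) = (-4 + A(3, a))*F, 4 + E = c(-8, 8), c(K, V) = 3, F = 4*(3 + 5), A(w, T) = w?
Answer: 109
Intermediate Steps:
F = 32 (F = 4*8 = 32)
E = -1 (E = -4 + 3 = -1)
Q(a) = -32 (Q(a) = (-4 + 3)*32 = -1*32 = -32)
-141*E + Q(-7) = -141*(-1) - 32 = 141 - 32 = 109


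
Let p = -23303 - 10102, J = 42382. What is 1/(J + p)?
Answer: 1/8977 ≈ 0.00011140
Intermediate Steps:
p = -33405
1/(J + p) = 1/(42382 - 33405) = 1/8977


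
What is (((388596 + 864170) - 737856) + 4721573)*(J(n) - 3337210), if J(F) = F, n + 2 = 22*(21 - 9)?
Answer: -17473871473884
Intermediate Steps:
n = 262 (n = -2 + 22*(21 - 9) = -2 + 22*12 = -2 + 264 = 262)
(((388596 + 864170) - 737856) + 4721573)*(J(n) - 3337210) = (((388596 + 864170) - 737856) + 4721573)*(262 - 3337210) = ((1252766 - 737856) + 4721573)*(-3336948) = (514910 + 4721573)*(-3336948) = 5236483*(-3336948) = -17473871473884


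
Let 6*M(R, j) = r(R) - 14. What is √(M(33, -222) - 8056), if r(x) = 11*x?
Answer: I*√287922/6 ≈ 89.431*I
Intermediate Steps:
M(R, j) = -7/3 + 11*R/6 (M(R, j) = (11*R - 14)/6 = (-14 + 11*R)/6 = -7/3 + 11*R/6)
√(M(33, -222) - 8056) = √((-7/3 + (11/6)*33) - 8056) = √((-7/3 + 121/2) - 8056) = √(349/6 - 8056) = √(-47987/6) = I*√287922/6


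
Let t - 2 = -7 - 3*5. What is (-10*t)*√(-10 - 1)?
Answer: 200*I*√11 ≈ 663.33*I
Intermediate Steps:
t = -20 (t = 2 + (-7 - 3*5) = 2 + (-7 - 1*15) = 2 + (-7 - 15) = 2 - 22 = -20)
(-10*t)*√(-10 - 1) = (-10*(-20))*√(-10 - 1) = 200*√(-11) = 200*(I*√11) = 200*I*√11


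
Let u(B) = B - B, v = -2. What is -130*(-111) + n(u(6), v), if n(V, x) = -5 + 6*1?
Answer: 14431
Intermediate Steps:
u(B) = 0
n(V, x) = 1 (n(V, x) = -5 + 6 = 1)
-130*(-111) + n(u(6), v) = -130*(-111) + 1 = 14430 + 1 = 14431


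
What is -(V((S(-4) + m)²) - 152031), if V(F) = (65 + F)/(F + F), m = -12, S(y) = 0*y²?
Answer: 43784719/288 ≈ 1.5203e+5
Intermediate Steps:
S(y) = 0
V(F) = (65 + F)/(2*F) (V(F) = (65 + F)/((2*F)) = (65 + F)*(1/(2*F)) = (65 + F)/(2*F))
-(V((S(-4) + m)²) - 152031) = -((65 + (0 - 12)²)/(2*((0 - 12)²)) - 152031) = -((65 + (-12)²)/(2*((-12)²)) - 152031) = -((½)*(65 + 144)/144 - 152031) = -((½)*(1/144)*209 - 152031) = -(209/288 - 152031) = -1*(-43784719/288) = 43784719/288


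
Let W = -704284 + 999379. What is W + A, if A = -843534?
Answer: -548439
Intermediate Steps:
W = 295095
W + A = 295095 - 843534 = -548439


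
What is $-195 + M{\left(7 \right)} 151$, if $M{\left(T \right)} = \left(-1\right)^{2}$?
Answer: $-44$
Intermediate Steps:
$M{\left(T \right)} = 1$
$-195 + M{\left(7 \right)} 151 = -195 + 1 \cdot 151 = -195 + 151 = -44$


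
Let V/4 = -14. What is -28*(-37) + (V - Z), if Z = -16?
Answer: 996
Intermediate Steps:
V = -56 (V = 4*(-14) = -56)
-28*(-37) + (V - Z) = -28*(-37) + (-56 - 1*(-16)) = 1036 + (-56 + 16) = 1036 - 40 = 996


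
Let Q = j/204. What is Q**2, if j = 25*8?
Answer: 2500/2601 ≈ 0.96117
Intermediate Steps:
j = 200
Q = 50/51 (Q = 200/204 = 200*(1/204) = 50/51 ≈ 0.98039)
Q**2 = (50/51)**2 = 2500/2601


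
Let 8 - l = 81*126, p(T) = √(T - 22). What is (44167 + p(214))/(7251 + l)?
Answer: -44167/2947 - 8*√3/2947 ≈ -14.992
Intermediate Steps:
p(T) = √(-22 + T)
l = -10198 (l = 8 - 81*126 = 8 - 1*10206 = 8 - 10206 = -10198)
(44167 + p(214))/(7251 + l) = (44167 + √(-22 + 214))/(7251 - 10198) = (44167 + √192)/(-2947) = (44167 + 8*√3)*(-1/2947) = -44167/2947 - 8*√3/2947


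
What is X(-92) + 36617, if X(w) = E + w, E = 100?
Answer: 36625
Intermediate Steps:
X(w) = 100 + w
X(-92) + 36617 = (100 - 92) + 36617 = 8 + 36617 = 36625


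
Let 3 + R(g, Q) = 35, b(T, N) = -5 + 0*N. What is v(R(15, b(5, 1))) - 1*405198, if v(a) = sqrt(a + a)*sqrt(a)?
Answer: -405198 + 32*sqrt(2) ≈ -4.0515e+5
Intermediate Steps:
b(T, N) = -5 (b(T, N) = -5 + 0 = -5)
R(g, Q) = 32 (R(g, Q) = -3 + 35 = 32)
v(a) = a*sqrt(2) (v(a) = sqrt(2*a)*sqrt(a) = (sqrt(2)*sqrt(a))*sqrt(a) = a*sqrt(2))
v(R(15, b(5, 1))) - 1*405198 = 32*sqrt(2) - 1*405198 = 32*sqrt(2) - 405198 = -405198 + 32*sqrt(2)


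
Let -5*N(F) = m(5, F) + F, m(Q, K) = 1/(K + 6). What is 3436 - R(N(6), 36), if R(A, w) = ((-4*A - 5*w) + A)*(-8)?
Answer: 10126/5 ≈ 2025.2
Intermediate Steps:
m(Q, K) = 1/(6 + K)
N(F) = -F/5 - 1/(5*(6 + F)) (N(F) = -(1/(6 + F) + F)/5 = -(F + 1/(6 + F))/5 = -F/5 - 1/(5*(6 + F)))
R(A, w) = 24*A + 40*w (R(A, w) = ((-5*w - 4*A) + A)*(-8) = (-5*w - 3*A)*(-8) = 24*A + 40*w)
3436 - R(N(6), 36) = 3436 - (24*((-1 - 1*6*(6 + 6))/(5*(6 + 6))) + 40*36) = 3436 - (24*((⅕)*(-1 - 1*6*12)/12) + 1440) = 3436 - (24*((⅕)*(1/12)*(-1 - 72)) + 1440) = 3436 - (24*((⅕)*(1/12)*(-73)) + 1440) = 3436 - (24*(-73/60) + 1440) = 3436 - (-146/5 + 1440) = 3436 - 1*7054/5 = 3436 - 7054/5 = 10126/5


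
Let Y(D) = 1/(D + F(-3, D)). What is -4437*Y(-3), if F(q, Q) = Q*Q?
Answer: -1479/2 ≈ -739.50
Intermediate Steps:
F(q, Q) = Q²
Y(D) = 1/(D + D²)
-4437*Y(-3) = -4437/((-3)*(1 - 3)) = -(-1479)/(-2) = -(-1479)*(-1)/2 = -4437*⅙ = -1479/2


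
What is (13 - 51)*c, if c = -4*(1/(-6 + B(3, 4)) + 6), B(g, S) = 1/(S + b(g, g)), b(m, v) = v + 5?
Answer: 62928/71 ≈ 886.31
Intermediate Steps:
b(m, v) = 5 + v
B(g, S) = 1/(5 + S + g) (B(g, S) = 1/(S + (5 + g)) = 1/(5 + S + g))
c = -1656/71 (c = -4*(1/(-6 + 1/(5 + 4 + 3)) + 6) = -4*(1/(-6 + 1/12) + 6) = -4*(1/(-71/12) + 6) = -4*(-12/71 + 6) = -4*414/71 = -1656/71 ≈ -23.324)
(13 - 51)*c = (13 - 51)*(-1656/71) = -38*(-1656/71) = 62928/71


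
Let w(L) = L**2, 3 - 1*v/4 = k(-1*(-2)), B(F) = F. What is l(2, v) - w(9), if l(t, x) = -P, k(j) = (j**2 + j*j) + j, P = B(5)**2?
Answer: -106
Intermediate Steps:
P = 25 (P = 5**2 = 25)
k(j) = j + 2*j**2 (k(j) = (j**2 + j**2) + j = 2*j**2 + j = j + 2*j**2)
v = -28 (v = 12 - 4*(-1*(-2))*(1 + 2*(-1*(-2))) = 12 - 8*(1 + 2*2) = 12 - 8*(1 + 4) = 12 - 8*5 = 12 - 4*10 = 12 - 40 = -28)
l(t, x) = -25 (l(t, x) = -1*25 = -25)
l(2, v) - w(9) = -25 - 1*9**2 = -25 - 1*81 = -25 - 81 = -106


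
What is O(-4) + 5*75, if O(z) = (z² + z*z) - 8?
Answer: 399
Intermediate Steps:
O(z) = -8 + 2*z² (O(z) = (z² + z²) - 8 = 2*z² - 8 = -8 + 2*z²)
O(-4) + 5*75 = (-8 + 2*(-4)²) + 5*75 = (-8 + 2*16) + 375 = (-8 + 32) + 375 = 24 + 375 = 399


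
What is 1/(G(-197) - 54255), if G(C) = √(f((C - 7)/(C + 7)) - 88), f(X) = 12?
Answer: -54255/2943605101 - 2*I*√19/2943605101 ≈ -1.8431e-5 - 2.9616e-9*I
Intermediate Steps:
G(C) = 2*I*√19 (G(C) = √(12 - 88) = √(-76) = 2*I*√19)
1/(G(-197) - 54255) = 1/(2*I*√19 - 54255) = 1/(-54255 + 2*I*√19)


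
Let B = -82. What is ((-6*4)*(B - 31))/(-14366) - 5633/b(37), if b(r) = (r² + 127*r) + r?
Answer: -4430929/3986565 ≈ -1.1115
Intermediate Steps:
b(r) = r² + 128*r
((-6*4)*(B - 31))/(-14366) - 5633/b(37) = ((-6*4)*(-82 - 31))/(-14366) - 5633*1/(37*(128 + 37)) = -24*(-113)*(-1/14366) - 5633/(37*165) = 2712*(-1/14366) - 5633/6105 = -1356/7183 - 5633*1/6105 = -1356/7183 - 5633/6105 = -4430929/3986565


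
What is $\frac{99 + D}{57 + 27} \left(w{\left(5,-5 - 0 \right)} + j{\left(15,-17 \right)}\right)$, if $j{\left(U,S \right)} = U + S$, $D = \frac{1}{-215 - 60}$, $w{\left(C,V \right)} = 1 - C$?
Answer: $- \frac{13612}{1925} \approx -7.0712$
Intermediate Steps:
$D = - \frac{1}{275}$ ($D = \frac{1}{-275} = - \frac{1}{275} \approx -0.0036364$)
$j{\left(U,S \right)} = S + U$
$\frac{99 + D}{57 + 27} \left(w{\left(5,-5 - 0 \right)} + j{\left(15,-17 \right)}\right) = \frac{99 - \frac{1}{275}}{57 + 27} \left(\left(1 - 5\right) + \left(-17 + 15\right)\right) = \frac{27224}{275 \cdot 84} \left(\left(1 - 5\right) - 2\right) = \frac{27224}{275} \cdot \frac{1}{84} \left(-4 - 2\right) = \frac{6806}{5775} \left(-6\right) = - \frac{13612}{1925}$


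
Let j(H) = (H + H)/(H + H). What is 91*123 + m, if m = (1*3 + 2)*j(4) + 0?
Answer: 11198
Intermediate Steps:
j(H) = 1 (j(H) = (2*H)/((2*H)) = (2*H)*(1/(2*H)) = 1)
m = 5 (m = (1*3 + 2)*1 + 0 = (3 + 2)*1 + 0 = 5*1 + 0 = 5 + 0 = 5)
91*123 + m = 91*123 + 5 = 11193 + 5 = 11198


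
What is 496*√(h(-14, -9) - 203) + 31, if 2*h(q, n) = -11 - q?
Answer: 31 + 248*I*√806 ≈ 31.0 + 7040.8*I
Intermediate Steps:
h(q, n) = -11/2 - q/2 (h(q, n) = (-11 - q)/2 = -11/2 - q/2)
496*√(h(-14, -9) - 203) + 31 = 496*√((-11/2 - ½*(-14)) - 203) + 31 = 496*√((-11/2 + 7) - 203) + 31 = 496*√(3/2 - 203) + 31 = 496*√(-403/2) + 31 = 496*(I*√806/2) + 31 = 248*I*√806 + 31 = 31 + 248*I*√806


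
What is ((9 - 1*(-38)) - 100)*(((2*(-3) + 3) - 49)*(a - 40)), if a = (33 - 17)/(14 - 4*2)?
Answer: -308672/3 ≈ -1.0289e+5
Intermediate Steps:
a = 8/3 (a = 16/(14 - 8) = 16/6 = 16*(⅙) = 8/3 ≈ 2.6667)
((9 - 1*(-38)) - 100)*(((2*(-3) + 3) - 49)*(a - 40)) = ((9 - 1*(-38)) - 100)*(((2*(-3) + 3) - 49)*(8/3 - 40)) = ((9 + 38) - 100)*(((-6 + 3) - 49)*(-112/3)) = (47 - 100)*((-3 - 49)*(-112/3)) = -(-2756)*(-112)/3 = -53*5824/3 = -308672/3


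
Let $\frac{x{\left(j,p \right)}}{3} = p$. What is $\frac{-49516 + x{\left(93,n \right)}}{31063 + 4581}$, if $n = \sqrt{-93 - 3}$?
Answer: $- \frac{12379}{8911} + \frac{3 i \sqrt{6}}{8911} \approx -1.3892 + 0.00082465 i$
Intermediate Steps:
$n = 4 i \sqrt{6}$ ($n = \sqrt{-93 - 3} = \sqrt{-96} = 4 i \sqrt{6} \approx 9.798 i$)
$x{\left(j,p \right)} = 3 p$
$\frac{-49516 + x{\left(93,n \right)}}{31063 + 4581} = \frac{-49516 + 3 \cdot 4 i \sqrt{6}}{31063 + 4581} = \frac{-49516 + 12 i \sqrt{6}}{35644} = \left(-49516 + 12 i \sqrt{6}\right) \frac{1}{35644} = - \frac{12379}{8911} + \frac{3 i \sqrt{6}}{8911}$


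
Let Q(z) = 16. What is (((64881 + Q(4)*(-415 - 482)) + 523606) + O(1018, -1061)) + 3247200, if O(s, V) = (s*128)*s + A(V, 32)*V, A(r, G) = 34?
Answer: 136434733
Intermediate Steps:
O(s, V) = 34*V + 128*s² (O(s, V) = (s*128)*s + 34*V = (128*s)*s + 34*V = 128*s² + 34*V = 34*V + 128*s²)
(((64881 + Q(4)*(-415 - 482)) + 523606) + O(1018, -1061)) + 3247200 = (((64881 + 16*(-415 - 482)) + 523606) + (34*(-1061) + 128*1018²)) + 3247200 = (((64881 + 16*(-897)) + 523606) + (-36074 + 128*1036324)) + 3247200 = (((64881 - 14352) + 523606) + (-36074 + 132649472)) + 3247200 = ((50529 + 523606) + 132613398) + 3247200 = (574135 + 132613398) + 3247200 = 133187533 + 3247200 = 136434733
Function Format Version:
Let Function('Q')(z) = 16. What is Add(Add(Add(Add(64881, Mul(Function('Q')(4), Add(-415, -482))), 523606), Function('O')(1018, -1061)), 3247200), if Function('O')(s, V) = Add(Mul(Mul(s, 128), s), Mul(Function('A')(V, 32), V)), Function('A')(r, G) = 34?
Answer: 136434733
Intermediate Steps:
Function('O')(s, V) = Add(Mul(34, V), Mul(128, Pow(s, 2))) (Function('O')(s, V) = Add(Mul(Mul(s, 128), s), Mul(34, V)) = Add(Mul(Mul(128, s), s), Mul(34, V)) = Add(Mul(128, Pow(s, 2)), Mul(34, V)) = Add(Mul(34, V), Mul(128, Pow(s, 2))))
Add(Add(Add(Add(64881, Mul(Function('Q')(4), Add(-415, -482))), 523606), Function('O')(1018, -1061)), 3247200) = Add(Add(Add(Add(64881, Mul(16, Add(-415, -482))), 523606), Add(Mul(34, -1061), Mul(128, Pow(1018, 2)))), 3247200) = Add(Add(Add(Add(64881, Mul(16, -897)), 523606), Add(-36074, Mul(128, 1036324))), 3247200) = Add(Add(Add(Add(64881, -14352), 523606), Add(-36074, 132649472)), 3247200) = Add(Add(Add(50529, 523606), 132613398), 3247200) = Add(Add(574135, 132613398), 3247200) = Add(133187533, 3247200) = 136434733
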